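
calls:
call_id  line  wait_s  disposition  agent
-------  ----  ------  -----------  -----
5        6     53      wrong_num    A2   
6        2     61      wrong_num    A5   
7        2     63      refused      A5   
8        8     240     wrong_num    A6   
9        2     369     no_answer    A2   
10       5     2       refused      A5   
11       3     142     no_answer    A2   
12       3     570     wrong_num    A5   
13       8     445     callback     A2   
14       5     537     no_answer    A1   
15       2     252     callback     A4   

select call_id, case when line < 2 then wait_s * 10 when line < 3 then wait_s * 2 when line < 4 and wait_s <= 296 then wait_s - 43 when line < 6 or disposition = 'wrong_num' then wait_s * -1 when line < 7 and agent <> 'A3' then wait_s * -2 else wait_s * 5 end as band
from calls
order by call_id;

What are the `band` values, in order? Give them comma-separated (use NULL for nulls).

-53, 122, 126, -240, 738, -2, 99, -570, 2225, -537, 504

call_id=5: line < 6 or disposition = 'wrong_num' → -53
call_id=6: line < 3 → 122
call_id=7: line < 3 → 126
call_id=8: line < 6 or disposition = 'wrong_num' → -240
call_id=9: line < 3 → 738
call_id=10: line < 6 or disposition = 'wrong_num' → -2
call_id=11: line < 4 and wait_s <= 296 → 99
call_id=12: line < 6 or disposition = 'wrong_num' → -570
call_id=13: ELSE → 2225
call_id=14: line < 6 or disposition = 'wrong_num' → -537
call_id=15: line < 3 → 504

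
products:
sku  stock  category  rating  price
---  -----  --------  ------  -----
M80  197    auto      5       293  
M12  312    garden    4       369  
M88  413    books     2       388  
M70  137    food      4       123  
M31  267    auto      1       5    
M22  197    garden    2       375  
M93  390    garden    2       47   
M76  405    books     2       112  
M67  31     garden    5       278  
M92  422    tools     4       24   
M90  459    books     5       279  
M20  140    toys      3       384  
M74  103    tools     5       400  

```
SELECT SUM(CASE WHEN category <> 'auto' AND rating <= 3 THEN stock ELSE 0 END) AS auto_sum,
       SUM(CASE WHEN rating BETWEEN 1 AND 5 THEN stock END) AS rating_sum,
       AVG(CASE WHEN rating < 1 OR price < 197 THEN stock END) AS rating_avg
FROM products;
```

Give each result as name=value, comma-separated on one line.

[auto_sum: category <> 'auto' AND rating <= 3]
sku=M80: ✗
sku=M12: ✗
sku=M88: ✓ → 413
sku=M70: ✗
sku=M31: ✗
sku=M22: ✓ → 197
sku=M93: ✓ → 390
sku=M76: ✓ → 405
sku=M67: ✗
sku=M92: ✗
sku=M90: ✗
sku=M20: ✓ → 140
sku=M74: ✗
auto_sum = 413 + 197 + 390 + 405 + 140 = 1545
—
[rating_sum: rating BETWEEN 1 AND 5]
sku=M80: ✓ → 197
sku=M12: ✓ → 312
sku=M88: ✓ → 413
sku=M70: ✓ → 137
sku=M31: ✓ → 267
sku=M22: ✓ → 197
sku=M93: ✓ → 390
sku=M76: ✓ → 405
sku=M67: ✓ → 31
sku=M92: ✓ → 422
sku=M90: ✓ → 459
sku=M20: ✓ → 140
sku=M74: ✓ → 103
rating_sum = 197 + 312 + 413 + 137 + 267 + 197 + 390 + 405 + 31 + 422 + 459 + 140 + 103 = 3473
—
[rating_avg: rating < 1 OR price < 197]
sku=M80: ✗
sku=M12: ✗
sku=M88: ✗
sku=M70: ✓ → 137
sku=M31: ✓ → 267
sku=M22: ✗
sku=M93: ✓ → 390
sku=M76: ✓ → 405
sku=M67: ✗
sku=M92: ✓ → 422
sku=M90: ✗
sku=M20: ✗
sku=M74: ✗
rating_avg = (137 + 267 + 390 + 405 + 422) / 5 = 324.2

auto_sum=1545, rating_sum=3473, rating_avg=324.2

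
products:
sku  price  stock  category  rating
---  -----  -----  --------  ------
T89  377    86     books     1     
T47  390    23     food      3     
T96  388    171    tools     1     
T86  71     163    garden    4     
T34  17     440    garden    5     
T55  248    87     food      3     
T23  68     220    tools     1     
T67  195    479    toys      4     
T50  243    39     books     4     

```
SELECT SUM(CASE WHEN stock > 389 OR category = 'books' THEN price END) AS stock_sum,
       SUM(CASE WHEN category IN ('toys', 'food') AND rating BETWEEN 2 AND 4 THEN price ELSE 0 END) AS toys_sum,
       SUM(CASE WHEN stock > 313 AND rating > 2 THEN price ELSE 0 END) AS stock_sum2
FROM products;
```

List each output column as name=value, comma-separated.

stock_sum=832, toys_sum=833, stock_sum2=212

[stock_sum: stock > 389 OR category = 'books']
sku=T89: ✓ → 377
sku=T47: ✗
sku=T96: ✗
sku=T86: ✗
sku=T34: ✓ → 17
sku=T55: ✗
sku=T23: ✗
sku=T67: ✓ → 195
sku=T50: ✓ → 243
stock_sum = 377 + 17 + 195 + 243 = 832
—
[toys_sum: category IN ('toys', 'food') AND rating BETWEEN 2 AND 4]
sku=T89: ✗
sku=T47: ✓ → 390
sku=T96: ✗
sku=T86: ✗
sku=T34: ✗
sku=T55: ✓ → 248
sku=T23: ✗
sku=T67: ✓ → 195
sku=T50: ✗
toys_sum = 390 + 248 + 195 = 833
—
[stock_sum2: stock > 313 AND rating > 2]
sku=T89: ✗
sku=T47: ✗
sku=T96: ✗
sku=T86: ✗
sku=T34: ✓ → 17
sku=T55: ✗
sku=T23: ✗
sku=T67: ✓ → 195
sku=T50: ✗
stock_sum2 = 17 + 195 = 212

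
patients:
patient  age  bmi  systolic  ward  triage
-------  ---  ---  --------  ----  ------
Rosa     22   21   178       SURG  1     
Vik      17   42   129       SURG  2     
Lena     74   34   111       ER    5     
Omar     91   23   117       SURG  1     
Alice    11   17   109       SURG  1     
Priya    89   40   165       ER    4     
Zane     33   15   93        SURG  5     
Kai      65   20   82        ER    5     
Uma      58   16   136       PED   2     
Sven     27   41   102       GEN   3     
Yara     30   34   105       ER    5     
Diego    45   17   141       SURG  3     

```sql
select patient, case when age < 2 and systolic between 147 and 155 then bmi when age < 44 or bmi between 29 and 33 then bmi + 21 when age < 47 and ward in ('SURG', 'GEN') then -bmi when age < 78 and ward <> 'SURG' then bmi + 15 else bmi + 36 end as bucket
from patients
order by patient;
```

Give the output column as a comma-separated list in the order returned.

38, -17, 35, 49, 59, 76, 42, 62, 31, 63, 55, 36

patient=Alice: age < 44 or bmi between 29 and 33 → 38
patient=Diego: age < 47 and ward in ('SURG', 'GEN') → -17
patient=Kai: age < 78 and ward <> 'SURG' → 35
patient=Lena: age < 78 and ward <> 'SURG' → 49
patient=Omar: ELSE → 59
patient=Priya: ELSE → 76
patient=Rosa: age < 44 or bmi between 29 and 33 → 42
patient=Sven: age < 44 or bmi between 29 and 33 → 62
patient=Uma: age < 78 and ward <> 'SURG' → 31
patient=Vik: age < 44 or bmi between 29 and 33 → 63
patient=Yara: age < 44 or bmi between 29 and 33 → 55
patient=Zane: age < 44 or bmi between 29 and 33 → 36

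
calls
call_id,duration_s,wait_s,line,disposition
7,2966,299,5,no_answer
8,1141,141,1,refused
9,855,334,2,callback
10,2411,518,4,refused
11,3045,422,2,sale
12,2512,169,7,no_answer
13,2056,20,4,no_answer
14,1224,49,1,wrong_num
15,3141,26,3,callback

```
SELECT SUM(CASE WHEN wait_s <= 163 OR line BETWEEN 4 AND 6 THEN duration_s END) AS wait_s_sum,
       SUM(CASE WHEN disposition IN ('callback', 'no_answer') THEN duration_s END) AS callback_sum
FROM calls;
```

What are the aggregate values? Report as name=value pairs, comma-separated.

[wait_s_sum: wait_s <= 163 OR line BETWEEN 4 AND 6]
call_id=7: ✓ → 2966
call_id=8: ✓ → 1141
call_id=9: ✗
call_id=10: ✓ → 2411
call_id=11: ✗
call_id=12: ✗
call_id=13: ✓ → 2056
call_id=14: ✓ → 1224
call_id=15: ✓ → 3141
wait_s_sum = 2966 + 1141 + 2411 + 2056 + 1224 + 3141 = 12939
—
[callback_sum: disposition IN ('callback', 'no_answer')]
call_id=7: ✓ → 2966
call_id=8: ✗
call_id=9: ✓ → 855
call_id=10: ✗
call_id=11: ✗
call_id=12: ✓ → 2512
call_id=13: ✓ → 2056
call_id=14: ✗
call_id=15: ✓ → 3141
callback_sum = 2966 + 855 + 2512 + 2056 + 3141 = 11530

wait_s_sum=12939, callback_sum=11530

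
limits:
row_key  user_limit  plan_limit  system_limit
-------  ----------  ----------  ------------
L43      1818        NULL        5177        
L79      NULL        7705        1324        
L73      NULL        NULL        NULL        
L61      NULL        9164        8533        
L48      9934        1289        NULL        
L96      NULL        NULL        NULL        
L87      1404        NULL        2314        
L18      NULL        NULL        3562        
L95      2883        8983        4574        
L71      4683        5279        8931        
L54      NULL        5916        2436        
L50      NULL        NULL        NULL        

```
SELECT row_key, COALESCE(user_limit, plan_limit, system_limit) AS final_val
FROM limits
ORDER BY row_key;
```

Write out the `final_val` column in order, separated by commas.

3562, 1818, 9934, NULL, 5916, 9164, 4683, NULL, 7705, 1404, 2883, NULL

row_key=L18: user_limit=NULL, plan_limit=NULL, system_limit=3562 → 3562
row_key=L43: user_limit=1818 → 1818
row_key=L48: user_limit=9934 → 9934
row_key=L50: user_limit=NULL, plan_limit=NULL, system_limit=NULL (all NULL) → NULL
row_key=L54: user_limit=NULL, plan_limit=5916 → 5916
row_key=L61: user_limit=NULL, plan_limit=9164 → 9164
row_key=L71: user_limit=4683 → 4683
row_key=L73: user_limit=NULL, plan_limit=NULL, system_limit=NULL (all NULL) → NULL
row_key=L79: user_limit=NULL, plan_limit=7705 → 7705
row_key=L87: user_limit=1404 → 1404
row_key=L95: user_limit=2883 → 2883
row_key=L96: user_limit=NULL, plan_limit=NULL, system_limit=NULL (all NULL) → NULL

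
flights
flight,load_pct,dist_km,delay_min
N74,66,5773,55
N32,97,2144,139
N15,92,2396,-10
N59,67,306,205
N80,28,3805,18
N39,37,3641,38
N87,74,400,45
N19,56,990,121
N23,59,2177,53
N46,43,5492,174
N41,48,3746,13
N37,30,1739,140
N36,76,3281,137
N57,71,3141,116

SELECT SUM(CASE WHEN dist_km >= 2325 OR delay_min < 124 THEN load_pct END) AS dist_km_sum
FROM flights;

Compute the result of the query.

650

flight=N74: ✓ → 66
flight=N32: ✗
flight=N15: ✓ → 92
flight=N59: ✗
flight=N80: ✓ → 28
flight=N39: ✓ → 37
flight=N87: ✓ → 74
flight=N19: ✓ → 56
flight=N23: ✓ → 59
flight=N46: ✓ → 43
flight=N41: ✓ → 48
flight=N37: ✗
flight=N36: ✓ → 76
flight=N57: ✓ → 71
dist_km_sum = 66 + 92 + 28 + 37 + 74 + 56 + 59 + 43 + 48 + 76 + 71 = 650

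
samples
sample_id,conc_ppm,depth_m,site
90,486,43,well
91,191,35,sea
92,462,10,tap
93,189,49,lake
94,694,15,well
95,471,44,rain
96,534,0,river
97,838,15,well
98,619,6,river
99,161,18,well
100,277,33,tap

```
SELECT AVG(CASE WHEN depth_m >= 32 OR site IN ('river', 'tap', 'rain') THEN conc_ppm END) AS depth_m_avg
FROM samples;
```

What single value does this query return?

sample_id=90: ✓ → 486
sample_id=91: ✓ → 191
sample_id=92: ✓ → 462
sample_id=93: ✓ → 189
sample_id=94: ✗
sample_id=95: ✓ → 471
sample_id=96: ✓ → 534
sample_id=97: ✗
sample_id=98: ✓ → 619
sample_id=99: ✗
sample_id=100: ✓ → 277
depth_m_avg = (486 + 191 + 462 + 189 + 471 + 534 + 619 + 277) / 8 = 403.625

403.625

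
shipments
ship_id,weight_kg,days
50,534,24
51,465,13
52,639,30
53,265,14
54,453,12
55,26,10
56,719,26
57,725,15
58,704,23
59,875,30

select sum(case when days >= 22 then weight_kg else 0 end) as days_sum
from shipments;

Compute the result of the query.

ship_id=50: ✓ → 534
ship_id=51: ✗
ship_id=52: ✓ → 639
ship_id=53: ✗
ship_id=54: ✗
ship_id=55: ✗
ship_id=56: ✓ → 719
ship_id=57: ✗
ship_id=58: ✓ → 704
ship_id=59: ✓ → 875
days_sum = 534 + 639 + 719 + 704 + 875 = 3471

3471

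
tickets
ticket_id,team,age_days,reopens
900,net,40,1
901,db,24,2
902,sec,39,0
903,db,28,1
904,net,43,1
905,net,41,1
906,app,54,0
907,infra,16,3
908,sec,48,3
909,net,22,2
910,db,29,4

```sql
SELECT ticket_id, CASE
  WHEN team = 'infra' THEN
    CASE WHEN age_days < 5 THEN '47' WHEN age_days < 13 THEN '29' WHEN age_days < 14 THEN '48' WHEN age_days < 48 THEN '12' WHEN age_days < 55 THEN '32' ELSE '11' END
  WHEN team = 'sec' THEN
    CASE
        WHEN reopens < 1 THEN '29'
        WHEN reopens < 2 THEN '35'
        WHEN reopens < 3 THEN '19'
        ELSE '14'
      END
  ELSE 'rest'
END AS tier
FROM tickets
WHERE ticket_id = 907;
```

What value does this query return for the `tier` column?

ticket_id = 907: team=infra, age_days=16, reopens=3.
team='infra' → inner[age_days < 48] → 12

12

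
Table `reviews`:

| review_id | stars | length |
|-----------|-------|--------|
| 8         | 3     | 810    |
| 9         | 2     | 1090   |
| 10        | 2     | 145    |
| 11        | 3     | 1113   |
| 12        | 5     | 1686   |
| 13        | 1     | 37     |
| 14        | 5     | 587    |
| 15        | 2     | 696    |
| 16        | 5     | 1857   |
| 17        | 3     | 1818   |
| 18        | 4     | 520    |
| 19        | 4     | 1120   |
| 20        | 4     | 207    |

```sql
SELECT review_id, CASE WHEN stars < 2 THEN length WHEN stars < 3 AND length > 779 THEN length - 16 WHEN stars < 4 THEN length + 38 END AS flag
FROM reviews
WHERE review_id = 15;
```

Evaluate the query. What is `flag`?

734

review_id = 15: stars=2, length=696.
stars < 2 → false
stars < 3 AND length > 779 → false
stars < 4 → true → 734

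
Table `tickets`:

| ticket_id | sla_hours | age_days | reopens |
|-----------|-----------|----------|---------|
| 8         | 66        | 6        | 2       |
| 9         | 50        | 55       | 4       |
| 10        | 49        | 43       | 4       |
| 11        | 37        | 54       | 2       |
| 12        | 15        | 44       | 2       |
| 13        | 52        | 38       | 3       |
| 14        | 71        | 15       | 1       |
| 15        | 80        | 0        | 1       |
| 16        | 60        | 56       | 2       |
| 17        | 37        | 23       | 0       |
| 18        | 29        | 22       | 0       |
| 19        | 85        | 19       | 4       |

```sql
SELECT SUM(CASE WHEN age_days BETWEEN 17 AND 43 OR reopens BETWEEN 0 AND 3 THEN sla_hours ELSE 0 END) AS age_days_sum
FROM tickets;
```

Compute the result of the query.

581

ticket_id=8: ✓ → 66
ticket_id=9: ✗
ticket_id=10: ✓ → 49
ticket_id=11: ✓ → 37
ticket_id=12: ✓ → 15
ticket_id=13: ✓ → 52
ticket_id=14: ✓ → 71
ticket_id=15: ✓ → 80
ticket_id=16: ✓ → 60
ticket_id=17: ✓ → 37
ticket_id=18: ✓ → 29
ticket_id=19: ✓ → 85
age_days_sum = 66 + 49 + 37 + 15 + 52 + 71 + 80 + 60 + 37 + 29 + 85 = 581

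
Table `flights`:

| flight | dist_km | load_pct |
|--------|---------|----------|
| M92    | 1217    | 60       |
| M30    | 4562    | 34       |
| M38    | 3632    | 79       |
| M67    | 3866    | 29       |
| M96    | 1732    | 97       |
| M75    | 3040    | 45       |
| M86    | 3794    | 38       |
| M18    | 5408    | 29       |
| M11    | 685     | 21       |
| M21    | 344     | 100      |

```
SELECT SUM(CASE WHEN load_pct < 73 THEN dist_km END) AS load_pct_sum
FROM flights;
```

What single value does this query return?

flight=M92: ✓ → 1217
flight=M30: ✓ → 4562
flight=M38: ✗
flight=M67: ✓ → 3866
flight=M96: ✗
flight=M75: ✓ → 3040
flight=M86: ✓ → 3794
flight=M18: ✓ → 5408
flight=M11: ✓ → 685
flight=M21: ✗
load_pct_sum = 1217 + 4562 + 3866 + 3040 + 3794 + 5408 + 685 = 22572

22572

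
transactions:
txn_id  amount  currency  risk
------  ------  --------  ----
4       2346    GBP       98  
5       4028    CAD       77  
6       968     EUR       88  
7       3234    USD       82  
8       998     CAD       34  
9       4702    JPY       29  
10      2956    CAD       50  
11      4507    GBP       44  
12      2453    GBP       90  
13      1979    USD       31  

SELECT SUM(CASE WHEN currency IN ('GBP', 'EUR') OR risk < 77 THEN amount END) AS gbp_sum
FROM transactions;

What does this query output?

txn_id=4: ✓ → 2346
txn_id=5: ✗
txn_id=6: ✓ → 968
txn_id=7: ✗
txn_id=8: ✓ → 998
txn_id=9: ✓ → 4702
txn_id=10: ✓ → 2956
txn_id=11: ✓ → 4507
txn_id=12: ✓ → 2453
txn_id=13: ✓ → 1979
gbp_sum = 2346 + 968 + 998 + 4702 + 2956 + 4507 + 2453 + 1979 = 20909

20909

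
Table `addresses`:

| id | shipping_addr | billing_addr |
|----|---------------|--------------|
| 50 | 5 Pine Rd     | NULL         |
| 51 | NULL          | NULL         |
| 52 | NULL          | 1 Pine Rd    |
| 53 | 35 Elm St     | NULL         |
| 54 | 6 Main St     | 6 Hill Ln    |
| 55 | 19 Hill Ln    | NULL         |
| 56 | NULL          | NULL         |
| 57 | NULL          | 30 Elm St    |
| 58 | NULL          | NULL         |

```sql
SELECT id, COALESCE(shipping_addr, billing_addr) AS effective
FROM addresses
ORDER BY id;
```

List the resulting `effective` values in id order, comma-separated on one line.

5 Pine Rd, NULL, 1 Pine Rd, 35 Elm St, 6 Main St, 19 Hill Ln, NULL, 30 Elm St, NULL

id=50: shipping_addr=5 Pine Rd → 5 Pine Rd
id=51: shipping_addr=NULL, billing_addr=NULL (all NULL) → NULL
id=52: shipping_addr=NULL, billing_addr=1 Pine Rd → 1 Pine Rd
id=53: shipping_addr=35 Elm St → 35 Elm St
id=54: shipping_addr=6 Main St → 6 Main St
id=55: shipping_addr=19 Hill Ln → 19 Hill Ln
id=56: shipping_addr=NULL, billing_addr=NULL (all NULL) → NULL
id=57: shipping_addr=NULL, billing_addr=30 Elm St → 30 Elm St
id=58: shipping_addr=NULL, billing_addr=NULL (all NULL) → NULL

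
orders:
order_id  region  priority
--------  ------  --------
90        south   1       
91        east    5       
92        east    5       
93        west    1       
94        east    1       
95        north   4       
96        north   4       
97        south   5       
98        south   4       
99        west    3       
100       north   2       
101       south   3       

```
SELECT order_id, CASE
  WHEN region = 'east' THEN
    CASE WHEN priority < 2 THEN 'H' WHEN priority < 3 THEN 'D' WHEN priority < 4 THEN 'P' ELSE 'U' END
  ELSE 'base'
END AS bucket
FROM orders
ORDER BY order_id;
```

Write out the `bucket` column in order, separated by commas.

order_id=90: region='south' → outer ELSE → base
order_id=91: region='east' → inner[ELSE] → U
order_id=92: region='east' → inner[ELSE] → U
order_id=93: region='west' → outer ELSE → base
order_id=94: region='east' → inner[priority < 2] → H
order_id=95: region='north' → outer ELSE → base
order_id=96: region='north' → outer ELSE → base
order_id=97: region='south' → outer ELSE → base
order_id=98: region='south' → outer ELSE → base
order_id=99: region='west' → outer ELSE → base
order_id=100: region='north' → outer ELSE → base
order_id=101: region='south' → outer ELSE → base

base, U, U, base, H, base, base, base, base, base, base, base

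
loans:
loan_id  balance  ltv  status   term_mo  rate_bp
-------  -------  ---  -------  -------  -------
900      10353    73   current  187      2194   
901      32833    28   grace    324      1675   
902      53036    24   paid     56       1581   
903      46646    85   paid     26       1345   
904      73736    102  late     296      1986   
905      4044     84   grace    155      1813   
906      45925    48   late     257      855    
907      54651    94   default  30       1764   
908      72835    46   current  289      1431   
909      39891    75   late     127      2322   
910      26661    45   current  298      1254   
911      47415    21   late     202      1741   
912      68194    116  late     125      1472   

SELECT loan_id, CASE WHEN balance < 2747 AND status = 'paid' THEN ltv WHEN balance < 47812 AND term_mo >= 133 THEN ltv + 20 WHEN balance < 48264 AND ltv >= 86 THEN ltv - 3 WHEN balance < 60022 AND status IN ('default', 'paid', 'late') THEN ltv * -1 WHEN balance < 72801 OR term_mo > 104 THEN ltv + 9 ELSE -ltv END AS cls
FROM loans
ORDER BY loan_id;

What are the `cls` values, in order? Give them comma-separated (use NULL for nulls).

93, 48, -24, -85, 111, 104, 68, -94, 55, -75, 65, 41, 125

loan_id=900: balance < 47812 AND term_mo >= 133 → 93
loan_id=901: balance < 47812 AND term_mo >= 133 → 48
loan_id=902: balance < 60022 AND status IN ('default', 'paid', 'late') → -24
loan_id=903: balance < 60022 AND status IN ('default', 'paid', 'late') → -85
loan_id=904: balance < 72801 OR term_mo > 104 → 111
loan_id=905: balance < 47812 AND term_mo >= 133 → 104
loan_id=906: balance < 47812 AND term_mo >= 133 → 68
loan_id=907: balance < 60022 AND status IN ('default', 'paid', 'late') → -94
loan_id=908: balance < 72801 OR term_mo > 104 → 55
loan_id=909: balance < 60022 AND status IN ('default', 'paid', 'late') → -75
loan_id=910: balance < 47812 AND term_mo >= 133 → 65
loan_id=911: balance < 47812 AND term_mo >= 133 → 41
loan_id=912: balance < 72801 OR term_mo > 104 → 125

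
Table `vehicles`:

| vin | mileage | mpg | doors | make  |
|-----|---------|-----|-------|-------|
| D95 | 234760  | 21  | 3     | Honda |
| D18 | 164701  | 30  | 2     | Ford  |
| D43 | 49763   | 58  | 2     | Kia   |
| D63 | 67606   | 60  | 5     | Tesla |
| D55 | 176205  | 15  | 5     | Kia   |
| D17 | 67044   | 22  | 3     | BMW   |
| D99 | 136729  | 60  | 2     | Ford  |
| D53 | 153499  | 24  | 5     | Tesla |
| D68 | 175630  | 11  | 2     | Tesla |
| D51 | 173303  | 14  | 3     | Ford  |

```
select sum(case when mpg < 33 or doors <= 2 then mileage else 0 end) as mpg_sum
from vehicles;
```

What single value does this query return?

vin=D95: ✓ → 234760
vin=D18: ✓ → 164701
vin=D43: ✓ → 49763
vin=D63: ✗
vin=D55: ✓ → 176205
vin=D17: ✓ → 67044
vin=D99: ✓ → 136729
vin=D53: ✓ → 153499
vin=D68: ✓ → 175630
vin=D51: ✓ → 173303
mpg_sum = 234760 + 164701 + 49763 + 176205 + 67044 + 136729 + 153499 + 175630 + 173303 = 1331634

1331634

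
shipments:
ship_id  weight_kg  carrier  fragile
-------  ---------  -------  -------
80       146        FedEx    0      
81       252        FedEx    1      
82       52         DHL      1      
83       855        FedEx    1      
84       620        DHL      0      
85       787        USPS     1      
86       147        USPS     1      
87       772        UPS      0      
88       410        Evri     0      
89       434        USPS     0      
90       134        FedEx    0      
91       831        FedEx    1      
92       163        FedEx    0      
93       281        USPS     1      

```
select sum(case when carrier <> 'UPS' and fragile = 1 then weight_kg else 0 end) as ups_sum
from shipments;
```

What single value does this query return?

ship_id=80: ✗
ship_id=81: ✓ → 252
ship_id=82: ✓ → 52
ship_id=83: ✓ → 855
ship_id=84: ✗
ship_id=85: ✓ → 787
ship_id=86: ✓ → 147
ship_id=87: ✗
ship_id=88: ✗
ship_id=89: ✗
ship_id=90: ✗
ship_id=91: ✓ → 831
ship_id=92: ✗
ship_id=93: ✓ → 281
ups_sum = 252 + 52 + 855 + 787 + 147 + 831 + 281 = 3205

3205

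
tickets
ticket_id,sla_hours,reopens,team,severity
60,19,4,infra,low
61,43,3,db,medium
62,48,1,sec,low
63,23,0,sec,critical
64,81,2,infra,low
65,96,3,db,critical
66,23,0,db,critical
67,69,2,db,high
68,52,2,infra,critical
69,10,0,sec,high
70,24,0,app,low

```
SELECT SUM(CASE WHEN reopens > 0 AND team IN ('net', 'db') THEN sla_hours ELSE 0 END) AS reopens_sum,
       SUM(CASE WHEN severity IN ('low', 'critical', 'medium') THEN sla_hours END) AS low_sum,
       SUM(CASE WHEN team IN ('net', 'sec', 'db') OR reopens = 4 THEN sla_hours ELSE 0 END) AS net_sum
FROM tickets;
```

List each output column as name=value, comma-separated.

reopens_sum=208, low_sum=409, net_sum=331

[reopens_sum: reopens > 0 AND team IN ('net', 'db')]
ticket_id=60: ✗
ticket_id=61: ✓ → 43
ticket_id=62: ✗
ticket_id=63: ✗
ticket_id=64: ✗
ticket_id=65: ✓ → 96
ticket_id=66: ✗
ticket_id=67: ✓ → 69
ticket_id=68: ✗
ticket_id=69: ✗
ticket_id=70: ✗
reopens_sum = 43 + 96 + 69 = 208
—
[low_sum: severity IN ('low', 'critical', 'medium')]
ticket_id=60: ✓ → 19
ticket_id=61: ✓ → 43
ticket_id=62: ✓ → 48
ticket_id=63: ✓ → 23
ticket_id=64: ✓ → 81
ticket_id=65: ✓ → 96
ticket_id=66: ✓ → 23
ticket_id=67: ✗
ticket_id=68: ✓ → 52
ticket_id=69: ✗
ticket_id=70: ✓ → 24
low_sum = 19 + 43 + 48 + 23 + 81 + 96 + 23 + 52 + 24 = 409
—
[net_sum: team IN ('net', 'sec', 'db') OR reopens = 4]
ticket_id=60: ✓ → 19
ticket_id=61: ✓ → 43
ticket_id=62: ✓ → 48
ticket_id=63: ✓ → 23
ticket_id=64: ✗
ticket_id=65: ✓ → 96
ticket_id=66: ✓ → 23
ticket_id=67: ✓ → 69
ticket_id=68: ✗
ticket_id=69: ✓ → 10
ticket_id=70: ✗
net_sum = 19 + 43 + 48 + 23 + 96 + 23 + 69 + 10 = 331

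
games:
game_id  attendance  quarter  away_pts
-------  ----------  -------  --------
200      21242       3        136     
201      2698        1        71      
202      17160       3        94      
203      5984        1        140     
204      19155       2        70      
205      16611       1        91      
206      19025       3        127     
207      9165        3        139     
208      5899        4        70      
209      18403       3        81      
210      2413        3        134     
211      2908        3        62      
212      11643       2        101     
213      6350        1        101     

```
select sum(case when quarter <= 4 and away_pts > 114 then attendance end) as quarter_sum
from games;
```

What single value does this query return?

57829

game_id=200: ✓ → 21242
game_id=201: ✗
game_id=202: ✗
game_id=203: ✓ → 5984
game_id=204: ✗
game_id=205: ✗
game_id=206: ✓ → 19025
game_id=207: ✓ → 9165
game_id=208: ✗
game_id=209: ✗
game_id=210: ✓ → 2413
game_id=211: ✗
game_id=212: ✗
game_id=213: ✗
quarter_sum = 21242 + 5984 + 19025 + 9165 + 2413 = 57829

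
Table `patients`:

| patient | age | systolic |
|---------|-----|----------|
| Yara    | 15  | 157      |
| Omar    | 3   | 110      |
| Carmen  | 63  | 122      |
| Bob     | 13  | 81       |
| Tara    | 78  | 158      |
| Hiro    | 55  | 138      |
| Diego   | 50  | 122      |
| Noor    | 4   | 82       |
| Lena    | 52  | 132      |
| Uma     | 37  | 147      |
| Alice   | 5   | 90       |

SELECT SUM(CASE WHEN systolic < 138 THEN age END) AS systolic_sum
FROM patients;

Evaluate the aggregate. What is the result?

patient=Yara: ✗
patient=Omar: ✓ → 3
patient=Carmen: ✓ → 63
patient=Bob: ✓ → 13
patient=Tara: ✗
patient=Hiro: ✗
patient=Diego: ✓ → 50
patient=Noor: ✓ → 4
patient=Lena: ✓ → 52
patient=Uma: ✗
patient=Alice: ✓ → 5
systolic_sum = 3 + 63 + 13 + 50 + 4 + 52 + 5 = 190

190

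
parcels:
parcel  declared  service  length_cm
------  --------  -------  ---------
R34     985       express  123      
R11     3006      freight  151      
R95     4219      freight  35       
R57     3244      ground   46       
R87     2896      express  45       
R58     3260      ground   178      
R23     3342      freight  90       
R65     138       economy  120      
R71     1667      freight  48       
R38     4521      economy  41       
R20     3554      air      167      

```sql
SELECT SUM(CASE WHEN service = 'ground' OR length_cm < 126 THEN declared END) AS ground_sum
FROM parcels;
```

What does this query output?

parcel=R34: ✓ → 985
parcel=R11: ✗
parcel=R95: ✓ → 4219
parcel=R57: ✓ → 3244
parcel=R87: ✓ → 2896
parcel=R58: ✓ → 3260
parcel=R23: ✓ → 3342
parcel=R65: ✓ → 138
parcel=R71: ✓ → 1667
parcel=R38: ✓ → 4521
parcel=R20: ✗
ground_sum = 985 + 4219 + 3244 + 2896 + 3260 + 3342 + 138 + 1667 + 4521 = 24272

24272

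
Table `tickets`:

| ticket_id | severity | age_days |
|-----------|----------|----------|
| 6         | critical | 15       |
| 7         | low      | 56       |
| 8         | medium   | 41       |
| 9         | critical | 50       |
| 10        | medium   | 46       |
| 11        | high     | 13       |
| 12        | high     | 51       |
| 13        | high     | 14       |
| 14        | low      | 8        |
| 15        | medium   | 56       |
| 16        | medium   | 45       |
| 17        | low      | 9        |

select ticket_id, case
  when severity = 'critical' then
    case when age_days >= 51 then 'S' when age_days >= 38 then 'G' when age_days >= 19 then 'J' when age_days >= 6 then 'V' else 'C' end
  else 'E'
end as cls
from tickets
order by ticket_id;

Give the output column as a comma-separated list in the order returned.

ticket_id=6: severity='critical' → inner[age_days >= 6] → V
ticket_id=7: severity='low' → outer ELSE → E
ticket_id=8: severity='medium' → outer ELSE → E
ticket_id=9: severity='critical' → inner[age_days >= 38] → G
ticket_id=10: severity='medium' → outer ELSE → E
ticket_id=11: severity='high' → outer ELSE → E
ticket_id=12: severity='high' → outer ELSE → E
ticket_id=13: severity='high' → outer ELSE → E
ticket_id=14: severity='low' → outer ELSE → E
ticket_id=15: severity='medium' → outer ELSE → E
ticket_id=16: severity='medium' → outer ELSE → E
ticket_id=17: severity='low' → outer ELSE → E

V, E, E, G, E, E, E, E, E, E, E, E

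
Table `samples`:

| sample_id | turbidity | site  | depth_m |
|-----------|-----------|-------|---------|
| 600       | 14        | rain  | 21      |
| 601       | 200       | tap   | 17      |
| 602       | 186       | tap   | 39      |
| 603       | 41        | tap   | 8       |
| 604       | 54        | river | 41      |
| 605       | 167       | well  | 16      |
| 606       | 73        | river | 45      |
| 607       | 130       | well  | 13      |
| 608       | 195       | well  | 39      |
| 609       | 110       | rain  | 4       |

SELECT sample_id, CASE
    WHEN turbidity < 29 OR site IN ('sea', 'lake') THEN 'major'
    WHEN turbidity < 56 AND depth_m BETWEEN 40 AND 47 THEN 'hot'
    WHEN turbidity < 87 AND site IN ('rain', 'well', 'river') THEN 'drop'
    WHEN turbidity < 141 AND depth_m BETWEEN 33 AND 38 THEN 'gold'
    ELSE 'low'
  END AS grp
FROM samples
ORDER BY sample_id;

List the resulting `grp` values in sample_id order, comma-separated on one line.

sample_id=600: turbidity < 29 OR site IN ('sea', 'lake') → major
sample_id=601: ELSE → low
sample_id=602: ELSE → low
sample_id=603: ELSE → low
sample_id=604: turbidity < 56 AND depth_m BETWEEN 40 AND 47 → hot
sample_id=605: ELSE → low
sample_id=606: turbidity < 87 AND site IN ('rain', 'well', 'river') → drop
sample_id=607: ELSE → low
sample_id=608: ELSE → low
sample_id=609: ELSE → low

major, low, low, low, hot, low, drop, low, low, low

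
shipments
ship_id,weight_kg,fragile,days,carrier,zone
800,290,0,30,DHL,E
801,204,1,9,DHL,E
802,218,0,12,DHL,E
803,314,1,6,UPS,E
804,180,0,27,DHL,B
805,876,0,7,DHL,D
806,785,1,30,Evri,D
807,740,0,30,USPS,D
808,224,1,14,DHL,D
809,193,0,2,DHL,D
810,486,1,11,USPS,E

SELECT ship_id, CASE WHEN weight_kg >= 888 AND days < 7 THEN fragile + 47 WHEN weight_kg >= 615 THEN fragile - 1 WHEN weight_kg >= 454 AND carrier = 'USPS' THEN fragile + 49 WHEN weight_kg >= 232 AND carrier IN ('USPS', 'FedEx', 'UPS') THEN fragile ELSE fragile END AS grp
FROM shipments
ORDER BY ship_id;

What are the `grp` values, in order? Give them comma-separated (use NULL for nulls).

0, 1, 0, 1, 0, -1, 0, -1, 1, 0, 50

ship_id=800: ELSE → 0
ship_id=801: ELSE → 1
ship_id=802: ELSE → 0
ship_id=803: weight_kg >= 232 AND carrier IN ('USPS', 'FedEx', 'UPS') → 1
ship_id=804: ELSE → 0
ship_id=805: weight_kg >= 615 → -1
ship_id=806: weight_kg >= 615 → 0
ship_id=807: weight_kg >= 615 → -1
ship_id=808: ELSE → 1
ship_id=809: ELSE → 0
ship_id=810: weight_kg >= 454 AND carrier = 'USPS' → 50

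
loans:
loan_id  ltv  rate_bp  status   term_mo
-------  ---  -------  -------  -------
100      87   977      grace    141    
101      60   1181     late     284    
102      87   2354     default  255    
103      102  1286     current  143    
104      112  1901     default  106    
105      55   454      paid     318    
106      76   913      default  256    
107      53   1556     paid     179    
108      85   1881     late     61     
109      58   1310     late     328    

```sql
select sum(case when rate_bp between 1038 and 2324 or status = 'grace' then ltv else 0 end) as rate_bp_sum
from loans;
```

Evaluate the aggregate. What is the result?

557

loan_id=100: ✓ → 87
loan_id=101: ✓ → 60
loan_id=102: ✗
loan_id=103: ✓ → 102
loan_id=104: ✓ → 112
loan_id=105: ✗
loan_id=106: ✗
loan_id=107: ✓ → 53
loan_id=108: ✓ → 85
loan_id=109: ✓ → 58
rate_bp_sum = 87 + 60 + 102 + 112 + 53 + 85 + 58 = 557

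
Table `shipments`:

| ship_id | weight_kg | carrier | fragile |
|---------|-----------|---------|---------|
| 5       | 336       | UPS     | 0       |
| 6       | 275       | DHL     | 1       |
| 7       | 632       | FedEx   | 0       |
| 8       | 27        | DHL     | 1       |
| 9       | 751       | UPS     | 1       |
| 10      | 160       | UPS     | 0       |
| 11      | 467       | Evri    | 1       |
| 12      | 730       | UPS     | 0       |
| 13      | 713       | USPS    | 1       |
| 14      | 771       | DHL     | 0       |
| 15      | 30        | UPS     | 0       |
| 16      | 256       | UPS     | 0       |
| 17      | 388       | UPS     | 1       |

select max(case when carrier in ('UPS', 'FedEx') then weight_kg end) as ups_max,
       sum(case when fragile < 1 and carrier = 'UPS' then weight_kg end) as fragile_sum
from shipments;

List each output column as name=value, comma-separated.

[ups_max: carrier in ('UPS', 'FedEx')]
ship_id=5: ✓ → 336
ship_id=6: ✗
ship_id=7: ✓ → 632
ship_id=8: ✗
ship_id=9: ✓ → 751
ship_id=10: ✓ → 160
ship_id=11: ✗
ship_id=12: ✓ → 730
ship_id=13: ✗
ship_id=14: ✗
ship_id=15: ✓ → 30
ship_id=16: ✓ → 256
ship_id=17: ✓ → 388
ups_max = MAX(336, 632, 751, 160, 730, 30, 256, 388) = 751
—
[fragile_sum: fragile < 1 and carrier = 'UPS']
ship_id=5: ✓ → 336
ship_id=6: ✗
ship_id=7: ✗
ship_id=8: ✗
ship_id=9: ✗
ship_id=10: ✓ → 160
ship_id=11: ✗
ship_id=12: ✓ → 730
ship_id=13: ✗
ship_id=14: ✗
ship_id=15: ✓ → 30
ship_id=16: ✓ → 256
ship_id=17: ✗
fragile_sum = 336 + 160 + 730 + 30 + 256 = 1512

ups_max=751, fragile_sum=1512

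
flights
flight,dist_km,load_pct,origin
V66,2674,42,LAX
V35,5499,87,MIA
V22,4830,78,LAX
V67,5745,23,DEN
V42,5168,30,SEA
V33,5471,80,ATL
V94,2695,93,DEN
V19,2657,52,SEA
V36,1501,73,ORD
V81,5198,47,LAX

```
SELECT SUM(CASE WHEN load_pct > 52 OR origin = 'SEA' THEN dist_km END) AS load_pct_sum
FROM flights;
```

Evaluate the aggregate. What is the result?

27821

flight=V66: ✗
flight=V35: ✓ → 5499
flight=V22: ✓ → 4830
flight=V67: ✗
flight=V42: ✓ → 5168
flight=V33: ✓ → 5471
flight=V94: ✓ → 2695
flight=V19: ✓ → 2657
flight=V36: ✓ → 1501
flight=V81: ✗
load_pct_sum = 5499 + 4830 + 5168 + 5471 + 2695 + 2657 + 1501 = 27821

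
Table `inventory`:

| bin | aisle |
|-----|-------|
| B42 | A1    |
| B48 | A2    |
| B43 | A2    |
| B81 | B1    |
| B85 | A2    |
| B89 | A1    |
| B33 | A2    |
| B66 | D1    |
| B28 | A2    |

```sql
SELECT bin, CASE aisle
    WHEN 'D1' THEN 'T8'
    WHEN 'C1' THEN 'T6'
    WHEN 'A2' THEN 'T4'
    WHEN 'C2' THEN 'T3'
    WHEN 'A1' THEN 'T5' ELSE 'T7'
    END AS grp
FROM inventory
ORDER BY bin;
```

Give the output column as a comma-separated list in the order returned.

T4, T4, T5, T4, T4, T8, T7, T4, T5

bin=B28: aisle='A2' → T4
bin=B33: aisle='A2' → T4
bin=B42: aisle='A1' → T5
bin=B43: aisle='A2' → T4
bin=B48: aisle='A2' → T4
bin=B66: aisle='D1' → T8
bin=B81: ELSE → T7
bin=B85: aisle='A2' → T4
bin=B89: aisle='A1' → T5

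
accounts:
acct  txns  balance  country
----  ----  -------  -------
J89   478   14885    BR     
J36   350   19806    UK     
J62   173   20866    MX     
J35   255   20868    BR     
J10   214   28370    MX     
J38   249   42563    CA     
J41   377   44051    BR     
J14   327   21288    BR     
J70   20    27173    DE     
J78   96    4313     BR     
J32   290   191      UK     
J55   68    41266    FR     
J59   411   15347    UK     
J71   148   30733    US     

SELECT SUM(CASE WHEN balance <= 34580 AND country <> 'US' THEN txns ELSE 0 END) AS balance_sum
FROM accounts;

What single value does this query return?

acct=J89: ✓ → 478
acct=J36: ✓ → 350
acct=J62: ✓ → 173
acct=J35: ✓ → 255
acct=J10: ✓ → 214
acct=J38: ✗
acct=J41: ✗
acct=J14: ✓ → 327
acct=J70: ✓ → 20
acct=J78: ✓ → 96
acct=J32: ✓ → 290
acct=J55: ✗
acct=J59: ✓ → 411
acct=J71: ✗
balance_sum = 478 + 350 + 173 + 255 + 214 + 327 + 20 + 96 + 290 + 411 = 2614

2614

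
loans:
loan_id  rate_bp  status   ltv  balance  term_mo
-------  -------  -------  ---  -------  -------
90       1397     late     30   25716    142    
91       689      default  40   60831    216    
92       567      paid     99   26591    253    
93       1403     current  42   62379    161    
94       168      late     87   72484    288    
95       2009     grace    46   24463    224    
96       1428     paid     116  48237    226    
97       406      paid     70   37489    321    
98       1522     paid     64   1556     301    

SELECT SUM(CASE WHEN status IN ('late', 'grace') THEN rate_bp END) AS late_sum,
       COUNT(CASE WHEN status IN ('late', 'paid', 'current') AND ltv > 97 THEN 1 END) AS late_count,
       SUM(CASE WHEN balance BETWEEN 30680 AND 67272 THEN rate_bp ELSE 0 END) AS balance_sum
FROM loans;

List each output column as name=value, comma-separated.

[late_sum: status IN ('late', 'grace')]
loan_id=90: ✓ → 1397
loan_id=91: ✗
loan_id=92: ✗
loan_id=93: ✗
loan_id=94: ✓ → 168
loan_id=95: ✓ → 2009
loan_id=96: ✗
loan_id=97: ✗
loan_id=98: ✗
late_sum = 1397 + 168 + 2009 = 3574
—
[late_count: status IN ('late', 'paid', 'current') AND ltv > 97]
loan_id=90: ✗
loan_id=91: ✗
loan_id=92: ✓ → 1
loan_id=93: ✗
loan_id=94: ✗
loan_id=95: ✗
loan_id=96: ✓ → 1
loan_id=97: ✗
loan_id=98: ✗
late_count = COUNT(1, 1) = 2
—
[balance_sum: balance BETWEEN 30680 AND 67272]
loan_id=90: ✗
loan_id=91: ✓ → 689
loan_id=92: ✗
loan_id=93: ✓ → 1403
loan_id=94: ✗
loan_id=95: ✗
loan_id=96: ✓ → 1428
loan_id=97: ✓ → 406
loan_id=98: ✗
balance_sum = 689 + 1403 + 1428 + 406 = 3926

late_sum=3574, late_count=2, balance_sum=3926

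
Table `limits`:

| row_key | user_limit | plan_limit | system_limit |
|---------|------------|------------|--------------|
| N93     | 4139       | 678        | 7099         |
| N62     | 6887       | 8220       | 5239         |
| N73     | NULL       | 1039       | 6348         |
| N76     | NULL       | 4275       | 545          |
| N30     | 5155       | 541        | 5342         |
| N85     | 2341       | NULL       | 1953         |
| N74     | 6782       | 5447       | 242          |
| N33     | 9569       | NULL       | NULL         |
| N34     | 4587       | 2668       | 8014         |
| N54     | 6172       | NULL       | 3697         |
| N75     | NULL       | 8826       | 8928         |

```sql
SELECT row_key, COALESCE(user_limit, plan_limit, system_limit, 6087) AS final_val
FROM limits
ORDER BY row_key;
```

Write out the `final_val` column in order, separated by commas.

row_key=N30: user_limit=5155 → 5155
row_key=N33: user_limit=9569 → 9569
row_key=N34: user_limit=4587 → 4587
row_key=N54: user_limit=6172 → 6172
row_key=N62: user_limit=6887 → 6887
row_key=N73: user_limit=NULL, plan_limit=1039 → 1039
row_key=N74: user_limit=6782 → 6782
row_key=N75: user_limit=NULL, plan_limit=8826 → 8826
row_key=N76: user_limit=NULL, plan_limit=4275 → 4275
row_key=N85: user_limit=2341 → 2341
row_key=N93: user_limit=4139 → 4139

5155, 9569, 4587, 6172, 6887, 1039, 6782, 8826, 4275, 2341, 4139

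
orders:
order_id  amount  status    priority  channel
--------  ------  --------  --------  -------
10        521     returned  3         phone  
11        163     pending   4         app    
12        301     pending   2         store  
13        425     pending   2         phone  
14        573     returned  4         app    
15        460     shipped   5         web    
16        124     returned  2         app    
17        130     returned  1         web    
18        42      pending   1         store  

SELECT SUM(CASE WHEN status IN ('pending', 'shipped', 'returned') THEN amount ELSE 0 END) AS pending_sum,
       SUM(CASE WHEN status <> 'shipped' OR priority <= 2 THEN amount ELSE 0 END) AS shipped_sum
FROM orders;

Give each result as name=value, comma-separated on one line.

pending_sum=2739, shipped_sum=2279

[pending_sum: status IN ('pending', 'shipped', 'returned')]
order_id=10: ✓ → 521
order_id=11: ✓ → 163
order_id=12: ✓ → 301
order_id=13: ✓ → 425
order_id=14: ✓ → 573
order_id=15: ✓ → 460
order_id=16: ✓ → 124
order_id=17: ✓ → 130
order_id=18: ✓ → 42
pending_sum = 521 + 163 + 301 + 425 + 573 + 460 + 124 + 130 + 42 = 2739
—
[shipped_sum: status <> 'shipped' OR priority <= 2]
order_id=10: ✓ → 521
order_id=11: ✓ → 163
order_id=12: ✓ → 301
order_id=13: ✓ → 425
order_id=14: ✓ → 573
order_id=15: ✗
order_id=16: ✓ → 124
order_id=17: ✓ → 130
order_id=18: ✓ → 42
shipped_sum = 521 + 163 + 301 + 425 + 573 + 124 + 130 + 42 = 2279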